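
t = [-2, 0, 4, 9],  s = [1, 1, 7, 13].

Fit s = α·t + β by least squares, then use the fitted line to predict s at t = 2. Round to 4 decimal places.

Normal-equation sums: Σt·t = 101, Σt = 11, Σ1 = 4.
Right-hand side: Σt·s = 143, Σs = 22.
Determinant 101·4 − 11² = 283.
α = (143·4 − 11·22)/283 = 330/283; β = (101·22 − 11·143)/283 = 649/283.
At t = 2: ŝ = (330/283)·(2) + (649/283)·(1) = 1309/283.

ŝ = 4.6254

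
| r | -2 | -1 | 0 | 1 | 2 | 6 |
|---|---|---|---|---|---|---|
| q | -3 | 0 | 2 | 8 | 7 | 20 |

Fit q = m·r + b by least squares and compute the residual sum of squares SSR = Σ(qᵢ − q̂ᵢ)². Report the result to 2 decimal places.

Forming AᵀA = [[46, 6]; [6, 6]] and Aᵀq = [148, 34]ᵀ gives AᵀA·[m, b]ᵀ = Aᵀq.
Eliminating b: 6·(row 1) − 6·(row 2) gives 240·m = 6·148 − 6·34 = 684, so m = 57/20.
Then b = (34 − 6·(57/20))/6 = 169/60.
Residuals: -7/60, 1/30, -49/60, 7/3, -91/60, 1/12; SSR = 253/30.

SSR = 8.43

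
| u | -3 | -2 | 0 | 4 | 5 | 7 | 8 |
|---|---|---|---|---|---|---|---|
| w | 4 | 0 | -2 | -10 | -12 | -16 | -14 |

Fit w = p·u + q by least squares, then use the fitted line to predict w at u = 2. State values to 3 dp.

ŵ = -5.903

The normal system AᵀA·[p, q]ᵀ = Aᵀw is [[167, 19]; [19, 7]]·[p, q]ᵀ = [-336, -50]ᵀ.
det = 167·7 − 19² = 808.
p = ((-336)·7 − 19·(-50))/808 = -701/404; q = (167·(-50) − 19·(-336))/808 = -983/404.
At u = 2: ŵ = (-701/404)·(2) + (-983/404)·(1) = -2385/404.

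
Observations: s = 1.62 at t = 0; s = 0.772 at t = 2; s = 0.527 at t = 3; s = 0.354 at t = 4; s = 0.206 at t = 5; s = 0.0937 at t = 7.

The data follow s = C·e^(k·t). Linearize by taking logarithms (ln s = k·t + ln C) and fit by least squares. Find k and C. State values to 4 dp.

k = -0.4121, C = 1.7190

Linearized form: ln s = k·t + ln C. From the 6 transformed points,
AᵀA = [[103.0000, 21.0000]; [21.0000, 6]], rhs = [-31.0660, -5.4029]ᵀ  (here Σt = 21.0000, Σ(t)² = 103.0000, Σln s = -5.4029, Σt·ln s = -31.0660).
Solving (det = 177.0000): k = -0.41206, ln C = 0.54174, so C = exp(0.54174) = 1.71900.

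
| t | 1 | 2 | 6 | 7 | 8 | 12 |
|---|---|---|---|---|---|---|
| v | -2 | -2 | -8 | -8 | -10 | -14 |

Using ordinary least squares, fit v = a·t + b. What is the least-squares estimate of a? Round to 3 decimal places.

Entries of XᵀX: Σt·t = 298, Σt = 36, Σ1 = 6.
Moment sums: Σt·v = -358, Σv = -44.
XᵀX·[a, b]ᵀ = Xᵀv becomes [[298, 36]; [36, 6]]·[a, b]ᵀ = [-358, -44]ᵀ.
Determinant 298·6 − 36² = 492.
a = ((-358)·6 − 36·(-44))/492 = -47/41; b = (298·(-44) − 36·(-358))/492 = -56/123.

a = -1.146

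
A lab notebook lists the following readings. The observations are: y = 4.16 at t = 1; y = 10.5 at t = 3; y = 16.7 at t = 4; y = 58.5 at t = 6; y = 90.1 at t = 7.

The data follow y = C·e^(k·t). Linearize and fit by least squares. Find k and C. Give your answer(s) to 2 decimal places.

k = 0.53, C = 2.28

Taking logs, ln y = k·t + ln C, so regress ln y on t.
Σt = 21.0000, Σ(t)² = 111.0000, Σln y = 15.1622, Σt·ln y = 75.6619.
Equations: 111.0000·k + 21.0000·ln C = 75.6619;  21.0000·k + 5·ln C = 15.1622.
Slope k = (n·Σt·ln y − Σt·Σln y)/(n·Σ(t)² − (Σt)²) = (5·75.6619 − 21.0000·15.1622)/114.0000 = 0.52546; ln C = (Σln y − k·Σt)/n = 0.82553, so C = exp(0.82553) = 2.28308.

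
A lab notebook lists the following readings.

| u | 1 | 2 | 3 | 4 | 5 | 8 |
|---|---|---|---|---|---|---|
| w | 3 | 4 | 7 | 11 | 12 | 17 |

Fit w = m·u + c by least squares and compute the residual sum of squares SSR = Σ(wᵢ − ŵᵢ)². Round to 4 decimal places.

Setting ∂/∂m … = 0 gives: 119·m + 23·c = 272;  23·m + 6·c = 54.
(Σu·u = 119, Σu = 23, Σ1 = 6, Σu·w = 272, Σw = 54.)
det = 119·6 − 23² = 185.
m = (272·6 − 23·54)/185 = 78/37; c = (119·54 − 23·272)/185 = 34/37.
Residuals: -1/37, -42/37, -9/37, 61/37, 20/37, -29/37; SSR = 184/37.

SSR = 4.9730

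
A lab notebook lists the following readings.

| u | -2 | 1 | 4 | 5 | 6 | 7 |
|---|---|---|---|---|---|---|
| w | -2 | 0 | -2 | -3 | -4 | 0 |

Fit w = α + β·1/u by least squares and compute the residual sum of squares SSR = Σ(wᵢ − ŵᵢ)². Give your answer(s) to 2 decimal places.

Forming MᵀM = [[6, 529/420]; [529/420, 247081/176400]] and Mᵀw = [-11, -23/30]ᵀ gives MᵀM·[α, β]ᵀ = Mᵀw.
Determinant 6·(247081/176400) − (529/420)² = 240529/35280.
α = ((-11)·(247081/176400) − (529/420)·(-23/30))/(240529/35280) = -2547553/1202645; β = (6·(-23/30) − (529/420)·(-11))/(240529/35280) = 326508/240529.
Residuals: 958533/1202645, 915013/1202645, -265872/1202645, -277378/240529, -2535117/1202645, 2314333/1202645; SSR = 12915816/1202645.

SSR = 10.74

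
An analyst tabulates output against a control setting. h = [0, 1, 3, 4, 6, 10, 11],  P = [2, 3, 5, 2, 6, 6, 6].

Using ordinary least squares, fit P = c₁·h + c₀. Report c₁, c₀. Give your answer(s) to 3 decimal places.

With design matrix A, AᵀA = [[283, 35]; [35, 7]] and AᵀP = [188, 30]ᵀ.
Determinant 283·7 − 35² = 756.
c₁ = (188·7 − 35·30)/756 = 19/54; c₀ = (283·30 − 35·188)/756 = 955/378.

c₁ = 0.352, c₀ = 2.526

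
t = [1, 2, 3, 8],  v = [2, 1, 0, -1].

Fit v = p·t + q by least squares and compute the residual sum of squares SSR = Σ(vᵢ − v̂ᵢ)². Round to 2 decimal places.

SSR = 0.83

Normal-equation sums: Σt·t = 78, Σt = 14, Σ1 = 4.
Moment sums: Σt·v = -4, Σv = 2.
Normal equations: [[78, 14]; [14, 4]]·[p, q]ᵀ = [-4, 2]ᵀ.
Δ = 78·4 − 14² = 116.
p = ((-4)·4 − 14·2)/116 = -11/29; q = (78·2 − 14·(-4))/116 = 53/29.
Residuals: 16/29, -2/29, -20/29, 6/29; SSR = 24/29.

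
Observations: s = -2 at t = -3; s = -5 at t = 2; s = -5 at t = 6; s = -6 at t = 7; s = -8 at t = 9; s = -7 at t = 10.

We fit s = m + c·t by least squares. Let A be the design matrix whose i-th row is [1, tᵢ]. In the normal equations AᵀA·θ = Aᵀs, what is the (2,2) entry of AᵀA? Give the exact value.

Row 2 ↔ basis t, column 2 ↔ basis t, so (AᵀA)_{2,2} = Σᵢ (t)·(t) = (-3)·(-3) + (2)·(2) + (6)·(6) + (7)·(7) + (9)·(9) + (10)·(10) = 279.

279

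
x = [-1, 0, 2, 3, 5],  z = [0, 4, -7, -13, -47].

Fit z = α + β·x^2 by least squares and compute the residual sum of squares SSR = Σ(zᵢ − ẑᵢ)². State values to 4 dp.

SSR = 9.8066

The normal system AᵀA·[α, β]ᵀ = Aᵀz is [[5, 39]; [39, 723]]·[α, β]ᵀ = [-63, -1320]ᵀ.
Δ = 5·723 − 39² = 2094.
α = ((-63)·723 − 39·(-1320))/2094 = 1977/698; β = (5·(-1320) − 39·(-63))/2094 = -1381/698.
Residuals: -298/349, 815/698, -1339/698, 689/349, -129/349; SSR = 6845/698.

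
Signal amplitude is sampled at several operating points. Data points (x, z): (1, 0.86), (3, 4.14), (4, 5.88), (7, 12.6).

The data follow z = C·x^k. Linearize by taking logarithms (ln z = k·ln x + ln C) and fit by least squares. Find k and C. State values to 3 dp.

k = 1.381, C = 0.873

With ln zᵢ as the transformed response and ln xᵢ as the regressor:
Σln x = 4.4308, Σ(ln x)² = 6.9153, Σln z = 5.5751, Σln x·ln z = 8.9470.
Equations: 6.9153·k + 4.4308·ln C = 8.9470;  4.4308·k + 4·ln C = 5.5751.
Solving (det = 8.0292): k = 1.38069, ln C = -0.13561, so C = exp(-0.13561) = 0.87318.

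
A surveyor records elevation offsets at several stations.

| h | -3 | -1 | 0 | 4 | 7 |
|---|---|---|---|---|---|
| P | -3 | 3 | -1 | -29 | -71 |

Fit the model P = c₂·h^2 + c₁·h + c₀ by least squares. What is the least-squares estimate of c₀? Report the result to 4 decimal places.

Normal-equation sums: Σh^2·h^2 = 2739, Σh^2·h = 379, Σh^2 = 75, Σh·h = 75, Σh = 7, Σ1 = 5.
Moment sums: Σh^2·P = -3967, Σh·P = -607, ΣP = -101.
Row-reducing yields c₂ = -20185/18848, c₁ = -49769/18848, c₀ = -4139/9424.

c₀ = -0.4392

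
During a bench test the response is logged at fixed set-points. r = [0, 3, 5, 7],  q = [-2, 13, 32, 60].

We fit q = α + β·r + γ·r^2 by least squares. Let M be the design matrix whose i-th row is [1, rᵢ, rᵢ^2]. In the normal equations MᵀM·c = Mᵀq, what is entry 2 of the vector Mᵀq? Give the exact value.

619

Entry 2 ↔ basis r, so (Mᵀq)_{2} = Σᵢ (r)·qᵢ = (0)·(-2) + (3)·(13) + (5)·(32) + (7)·(60) = 619.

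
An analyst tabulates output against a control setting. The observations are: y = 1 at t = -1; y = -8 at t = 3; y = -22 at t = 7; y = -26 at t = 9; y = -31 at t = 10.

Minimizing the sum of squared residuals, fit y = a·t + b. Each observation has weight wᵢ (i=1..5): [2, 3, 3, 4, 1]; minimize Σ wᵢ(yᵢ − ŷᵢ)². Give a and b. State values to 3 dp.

Compute the Gram sums: Σwᵢ·t·t = 600, Σwᵢ·t = 74, Σwᵢ·1 = 13.
Moment sums: Σwᵢ·t·y = -1782, Σwᵢ·y = -223.
So MᵀWM·[a, b]ᵀ = MᵀWy: [[600, 74]; [74, 13]]·[a, b]ᵀ = [-1782, -223]ᵀ.
Eliminating b: 13·(row 1) − 74·(row 2) gives 2324·a = 13·(-1782) − 74·(-223) = -6664, so a = -238/83.
Then b = ((-223) − 74·(-238/83))/13 = -69/83.

a = -2.867, b = -0.831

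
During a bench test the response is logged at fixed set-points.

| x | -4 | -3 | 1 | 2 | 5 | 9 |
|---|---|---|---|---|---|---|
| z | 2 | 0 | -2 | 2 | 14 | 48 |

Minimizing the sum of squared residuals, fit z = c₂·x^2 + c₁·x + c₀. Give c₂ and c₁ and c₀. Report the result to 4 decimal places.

c₂ = 0.5323, c₁ = 0.8300, c₀ = -2.7825

Setting ∂/∂c₂ … = 0 gives: 7540·c₂ + 772·c₁ + 136·c₀ = 4276;  772·c₂ + 136·c₁ + 10·c₀ = 496;  136·c₂ + 10·c₁ + 6·c₀ = 64.
(Σx^2·x^2 = 7540, Σx^2·x = 772, Σx^2 = 136, Σx·x = 136, Σx = 10, Σ1 = 6, Σx^2·z = 4276, Σx·z = 496, Σz = 64.)
Solving the 3×3 system (Gaussian elimination) gives c₂ = 3121/5863, c₁ = 4866/5863, c₀ = -16314/5863.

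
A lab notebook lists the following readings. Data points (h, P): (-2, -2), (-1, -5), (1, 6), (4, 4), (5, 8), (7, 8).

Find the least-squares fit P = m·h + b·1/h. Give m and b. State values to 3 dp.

Normal-equation sums: Σh·h = 96, Σh·1/h = 6, Σ1/h·1/h = 46509/19600.
And Σh·P = 127, Σ1/h·P = 551/35.
Eliminating b: (46509/19600)·(row 1) − 6·(row 2) gives (234954/1225)·m = (46509/19600)·127 − 6·(551/35) = 4055283/19600, so m = 450587/417696.
Then b = ((551/35) − 6·(450587/417696))/(46509/19600) = 50995/13053.

m = 1.079, b = 3.907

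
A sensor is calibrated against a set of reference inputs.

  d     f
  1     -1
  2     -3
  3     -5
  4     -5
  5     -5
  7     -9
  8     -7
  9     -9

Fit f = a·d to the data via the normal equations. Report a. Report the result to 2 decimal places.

With design matrix A, AᵀA = [[249]] and Aᵀf = [-267]ᵀ.
a = (-267)/249 = -1.07229.

a = -1.07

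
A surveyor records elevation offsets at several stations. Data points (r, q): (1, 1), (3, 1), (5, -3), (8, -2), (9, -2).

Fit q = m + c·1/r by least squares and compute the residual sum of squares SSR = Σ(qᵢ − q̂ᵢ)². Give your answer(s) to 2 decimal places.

Setting ∂/∂m … = 0 gives: 5·m + (637/360)·c = -5;  (637/360)·m + (152809/129600)·c = 47/180.
Eliminating c: (152809/129600)·(row 1) − (637/360)·(row 2) gives (89569/32400)·m = (152809/129600)·(-5) − (637/360)·(47/180) = -91547/14400, so m = -19161/8332.
Then c = ((47/180) − (637/360)·(-19161/8332))/(152809/129600) = 7650/2083.
Residuals: -3107/8332, 17293/8332, -11955/8332, -332/2083, -903/8332; SSR = 54513/8332.

SSR = 6.54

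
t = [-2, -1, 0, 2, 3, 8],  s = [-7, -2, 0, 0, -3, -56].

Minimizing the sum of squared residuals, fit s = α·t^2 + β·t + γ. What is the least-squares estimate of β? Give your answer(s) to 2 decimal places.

β = 1.86

Sums needed: Σt^2·t^2 = 4210, Σt^2·t = 538, Σt^2 = 82, Σt·t = 82, Σt = 10, Σ1 = 6.
Moment sums: Σt^2·s = -3641, Σt·s = -441, Σs = -68.
AᵀA·[α, β, γ]ᵀ = Aᵀs becomes [[4210, 538, 82]; [538, 82, 10]; [82, 10, 6]]·[α, β, γ]ᵀ = [-3641, -441, -68]ᵀ.
Solving the 3×3 system (Gaussian elimination) gives α = -1223/1092, β = 509/273, γ = 45/52.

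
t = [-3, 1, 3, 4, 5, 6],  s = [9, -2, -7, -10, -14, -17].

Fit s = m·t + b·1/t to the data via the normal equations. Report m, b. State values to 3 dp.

Compute the Gram sums: Σt·t = 96, Σt·1/t = 6, Σ1/t·1/t = 541/400.
Right-hand side: Σt·s = -262, Σ1/t·s = -232/15.
So AᵀA·[m, b]ᵀ = Aᵀs: [[96, 6]; [6, 541/400]]·[m, b]ᵀ = [-262, -232/15]ᵀ.
Eliminating b: (541/400)·(row 1) − 6·(row 2) gives (2346/25)·m = (541/400)·(-262) − 6·(-232/15) = -52311/200, so m = -17437/6256.
Then b = ((-232/15) − 6·(-17437/6256))/(541/400) = 1090/1173.

m = -2.787, b = 0.929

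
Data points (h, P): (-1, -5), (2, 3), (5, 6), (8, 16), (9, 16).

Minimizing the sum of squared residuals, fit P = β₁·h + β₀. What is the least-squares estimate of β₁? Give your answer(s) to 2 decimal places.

Compute the Gram sums: Σh·h = 175, Σh = 23, Σ1 = 5.
Right-hand side: Σh·P = 313, ΣP = 36.
So XᵀX·[β₁, β₀]ᵀ = XᵀP: [[175, 23]; [23, 5]]·[β₁, β₀]ᵀ = [313, 36]ᵀ.
Determinant 175·5 − 23² = 346.
β₁ = (313·5 − 23·36)/346 = 737/346; β₀ = (175·36 − 23·313)/346 = -899/346.

β₁ = 2.13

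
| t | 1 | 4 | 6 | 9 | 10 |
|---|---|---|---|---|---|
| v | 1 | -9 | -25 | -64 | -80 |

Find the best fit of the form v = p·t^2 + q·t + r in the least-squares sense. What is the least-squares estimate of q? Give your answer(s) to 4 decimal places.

With design matrix A, AᵀA = [[18114, 2010, 234]; [2010, 234, 30]; [234, 30, 5]] and Aᵀv = [-14227, -1561, -177]ᵀ.
Row-reducing yields p = -7729/8148, q = 11443/8148, r = 55/97.

q = 1.4044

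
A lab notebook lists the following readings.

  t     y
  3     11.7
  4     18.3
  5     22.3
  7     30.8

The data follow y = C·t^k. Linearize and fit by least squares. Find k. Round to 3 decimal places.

With ln yᵢ as the transformed response and ln tᵢ as the regressor:
Over the data: Σln t = 6.0403, Σ(ln t)² = 9.5056, Σln y = 11.8986, Σln t·ln y = 18.3982.
Normal system: [[9.5056, 6.0403]; [6.0403, 4]]·[k, ln C]ᵀ = [18.3982, 11.8986]ᵀ.
Slope k = (n·Σln t·ln y − Σln t·Σln y)/(n·Σ(ln t)² − (Σln t)²) = (4·18.3982 − 6.0403·11.8986)/1.5378 = 1.12005; ln C = (Σln y − k·Σln t)/n = 1.28331.

k = 1.120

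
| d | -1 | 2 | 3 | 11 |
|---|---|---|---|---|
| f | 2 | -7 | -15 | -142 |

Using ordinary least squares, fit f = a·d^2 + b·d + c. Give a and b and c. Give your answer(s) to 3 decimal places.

a = -0.980, b = -2.211, c = 0.859

AᵀA·[a, b, c]ᵀ = Aᵀf reads: 14739·a + 1365·b + 135·c = -17343;  1365·a + 135·b + 15·c = -1623;  135·a + 15·b + 4·c = -162.
(Σd^2·d^2 = 14739, Σd^2·d = 1365, Σd^2 = 135, Σd·d = 135, Σd = 15, Σ1 = 4, Σd^2·f = -17343, Σd·f = -1623, Σf = -162.)
Row-reducing yields a = -1403/1432, b = -15833/7160, c = 615/716.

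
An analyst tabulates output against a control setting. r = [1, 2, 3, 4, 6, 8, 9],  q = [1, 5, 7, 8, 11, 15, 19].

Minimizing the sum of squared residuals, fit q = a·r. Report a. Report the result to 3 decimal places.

With design matrix A, AᵀA = [[211]] and Aᵀq = [421]ᵀ.
a = 421/211 = 1.99526.

a = 1.995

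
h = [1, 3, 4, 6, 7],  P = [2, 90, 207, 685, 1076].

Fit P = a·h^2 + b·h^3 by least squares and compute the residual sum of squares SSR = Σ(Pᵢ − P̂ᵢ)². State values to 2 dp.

SSR = 8.26

Sums needed: Σh^2·h^2 = 4035, Σh^2·h^3 = 25851, Σh^3·h^3 = 169131.
Right-hand side: Σh^2·P = 81508, Σh^3·P = 532708.
Δ = 4035·169131 − 25851² = 14169384.
a = (81508·169131 − 25851·532708)/14169384 = 201320/196797; b = (4035·532708 − 25851·81508)/14169384 = 589076/196797.
Residuals: -396802/196797, -1734/65599, -185005/196797, 106003/65599, -164176/196797; SSR = 1624970/196797.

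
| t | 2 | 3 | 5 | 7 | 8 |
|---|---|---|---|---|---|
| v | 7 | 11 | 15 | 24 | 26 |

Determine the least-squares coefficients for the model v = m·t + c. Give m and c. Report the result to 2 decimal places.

m = 3.19, c = 0.64

Setting ∂/∂m … = 0 gives: 151·m + 25·c = 498;  25·m + 5·c = 83.
Eliminating c: 5·(row 1) − 25·(row 2) gives 130·m = 5·498 − 25·83 = 415, so m = 83/26.
Then c = (83 − 25·(83/26))/5 = 83/130.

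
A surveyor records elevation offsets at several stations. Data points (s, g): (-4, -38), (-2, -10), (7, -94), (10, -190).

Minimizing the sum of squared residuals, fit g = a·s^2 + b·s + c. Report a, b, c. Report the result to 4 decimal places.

The normal system MᵀM·[a, b, c]ᵀ = Mᵀg is [[12673, 1271, 169]; [1271, 169, 11]; [169, 11, 4]]·[a, b, c]ᵀ = [-24254, -2386, -332]ᵀ.
Inverting the 3×3 Gram matrix, [a, b, c]ᵀ = [-2571/1307, 5321/6535, -13914/6535]ᵀ.

a = -1.9671, b = 0.8142, c = -2.1292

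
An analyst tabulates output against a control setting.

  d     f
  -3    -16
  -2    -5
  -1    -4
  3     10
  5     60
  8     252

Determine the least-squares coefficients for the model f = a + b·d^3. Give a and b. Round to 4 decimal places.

a = -2.5409, b = 0.4972

Entries of XᵀX: Σ1 = 6, Σd^3 = 628, Σd^3·d^3 = 279292.
Moment sums: Σf = 297, Σd^3·f = 137270.
So XᵀX·[a, b]ᵀ = Xᵀf: [[6, 628]; [628, 279292]]·[a, b]ᵀ = [297, 137270]ᵀ.
Δ = 6·279292 − 628² = 1281368.
a = (297·279292 − 628·137270)/1281368 = -813959/320342; b = (6·137270 − 628·297)/1281368 = 79638/160171.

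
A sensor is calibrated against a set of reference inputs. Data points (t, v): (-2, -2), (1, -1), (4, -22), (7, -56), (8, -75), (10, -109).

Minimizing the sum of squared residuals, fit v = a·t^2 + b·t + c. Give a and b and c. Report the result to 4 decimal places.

a = -0.9564, b = -1.4136, c = -0.2696

XᵀX·[a, b, c]ᵀ = Xᵀv reads: 16770·a + 1912·b + 234·c = -18805;  1912·a + 234·b + 28·c = -2167;  234·a + 28·b + 6·c = -265.
Solving the 3×3 system (Gaussian elimination) gives a = -2809/2937, b = -13839/9790, c = -7919/29370.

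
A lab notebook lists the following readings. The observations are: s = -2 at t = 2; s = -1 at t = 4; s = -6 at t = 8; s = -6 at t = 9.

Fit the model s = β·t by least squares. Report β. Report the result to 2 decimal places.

From the data, Σt·t = 165.
And Σt·s = -110.
Hence β = -110 / 165 ≈ -0.666667.

β = -0.67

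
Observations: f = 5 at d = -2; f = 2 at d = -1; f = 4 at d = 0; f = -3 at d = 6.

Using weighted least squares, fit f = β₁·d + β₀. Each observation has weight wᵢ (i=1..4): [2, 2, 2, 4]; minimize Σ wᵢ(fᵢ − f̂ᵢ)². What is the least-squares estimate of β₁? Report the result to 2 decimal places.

Normal-equation sums: Σwᵢ·d·d = 154, Σwᵢ·d = 18, Σwᵢ·1 = 10.
For MᵀWf: Σwᵢ·d·f = -96, Σwᵢ·f = 10.
MᵀWM·[β₁, β₀]ᵀ = MᵀWf becomes [[154, 18]; [18, 10]]·[β₁, β₀]ᵀ = [-96, 10]ᵀ.
Δ = 154·10 − 18² = 1216.
β₁ = ((-96)·10 − 18·10)/1216 = -15/16; β₀ = (154·10 − 18·(-96))/1216 = 43/16.

β₁ = -0.94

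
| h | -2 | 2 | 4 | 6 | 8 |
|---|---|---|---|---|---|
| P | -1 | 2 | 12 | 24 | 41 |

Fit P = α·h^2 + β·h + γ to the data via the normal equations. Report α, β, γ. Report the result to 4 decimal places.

α = 0.5418, β = 0.9790, γ = -1.3608

Sums needed: Σh^2·h^2 = 5680, Σh^2·h = 792, Σh^2 = 124, Σh·h = 124, Σh = 18, Σ1 = 5.
Moment sums: Σh^2·P = 3684, Σh·P = 526, ΣP = 78.
MᵀM·[α, β, γ]ᵀ = MᵀP becomes [[5680, 792, 124]; [792, 124, 18]; [124, 18, 5]]·[α, β, γ]ᵀ = [3684, 526, 78]ᵀ.
Solving the 3×3 system (Gaussian elimination) gives α = 2943/5432, β = 2659/2716, γ = -132/97.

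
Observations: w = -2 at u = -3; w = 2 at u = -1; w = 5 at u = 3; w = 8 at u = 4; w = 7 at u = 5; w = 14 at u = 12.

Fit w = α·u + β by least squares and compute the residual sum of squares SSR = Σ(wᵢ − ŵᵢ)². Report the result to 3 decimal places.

Setting ∂/∂α … = 0 gives: 204·α + 20·β = 254;  20·α + 6·β = 34.
(Σu·u = 204, Σu = 20, Σ1 = 6, Σu·w = 254, Σw = 34.)
Determinant 204·6 − 20² = 824.
α = (254·6 − 20·34)/824 = 211/206; β = (204·34 − 20·254)/824 = 232/103.
Residuals: -243/206, 159/206, -67/206, 170/103, -77/206, -56/103; SSR = 541/103.

SSR = 5.252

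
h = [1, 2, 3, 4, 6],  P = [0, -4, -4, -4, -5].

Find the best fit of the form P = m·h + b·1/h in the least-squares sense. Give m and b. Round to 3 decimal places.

m = -0.988, b = -0.155

With design matrix M, MᵀM = [[66, 5]; [5, 209/144]] and MᵀP = [-66, -31/6]ᵀ.
Determinant 66·(209/144) − 5² = 1699/24.
m = ((-66)·(209/144) − 5·(-31/6))/(1699/24) = -1679/1699; b = (66·(-31/6) − 5·(-66))/(1699/24) = -264/1699.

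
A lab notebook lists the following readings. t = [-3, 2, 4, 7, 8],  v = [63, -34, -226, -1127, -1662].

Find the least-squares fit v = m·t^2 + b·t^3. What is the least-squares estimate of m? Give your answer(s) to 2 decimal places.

From the data, Σt^2·t^2 = 6850, Σt^2·t^3 = 50388, Σt^3·t^3 = 384682.
Moment sums: Σt^2·v = -164776, Σt^3·v = -1253942.
Determinant 6850·384682 − 50388² = 96121156.
m = ((-164776)·384682 − 50388·(-1253942))/96121156 = -50682934/24030289; b = (6850·(-1253942) − 50388·(-164776))/96121156 = -71692403/24030289.

m = -2.11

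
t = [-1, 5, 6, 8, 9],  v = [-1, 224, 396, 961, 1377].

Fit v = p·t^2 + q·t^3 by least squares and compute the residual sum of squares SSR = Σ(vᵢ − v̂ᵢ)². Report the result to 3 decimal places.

SSR = 5.719

With design matrix M, MᵀM = [[12579, 102717]; [102717, 855867]] and Mᵀv = [192896, 1609402]ᵀ.
Determinant 12579·855867 − 102717² = 215168904.
p = (192896·855867 − 102717·1609402)/215168904 = -36604067/35861484; q = (12579·1609402 − 102717·192896)/215168904 = 71828221/35861484.
Residuals: 6047567/2988457, -5075589/5976914, 333195/2988457, 2458105/2988457, -2763369/5976914; SSR = 34182067/5976914.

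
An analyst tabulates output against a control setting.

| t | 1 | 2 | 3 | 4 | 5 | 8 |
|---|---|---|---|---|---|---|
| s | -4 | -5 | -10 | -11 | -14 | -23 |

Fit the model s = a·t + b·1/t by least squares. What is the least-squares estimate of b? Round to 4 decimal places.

b = -0.8623

Normal-equation sums: Σt·t = 119, Σt·1/t = 6, Σ1/t·1/t = 21301/14400.
Right-hand side: Σt·s = -342, Σ1/t·s = -2191/120.
So XᵀX·[a, b]ᵀ = Xᵀs: [[119, 6]; [6, 21301/14400]]·[a, b]ᵀ = [-342, -2191/120]ᵀ.
det = 119·(21301/14400) − 6² = 2016419/14400.
a = ((-342)·(21301/14400) − 6·(-2191/120))/(2016419/14400) = -5707422/2016419; b = (119·(-2191/120) − 6·(-342))/(2016419/14400) = -1738680/2016419.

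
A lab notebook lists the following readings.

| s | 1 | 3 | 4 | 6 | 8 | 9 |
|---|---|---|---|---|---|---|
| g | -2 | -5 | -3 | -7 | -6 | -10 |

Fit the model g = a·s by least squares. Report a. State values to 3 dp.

a = -1.010

Setting ∂/∂a … = 0 gives: 207·a = -209.
(Σs·s = 207, Σs·g = -209.)
a = (-209)/207 = -1.00966.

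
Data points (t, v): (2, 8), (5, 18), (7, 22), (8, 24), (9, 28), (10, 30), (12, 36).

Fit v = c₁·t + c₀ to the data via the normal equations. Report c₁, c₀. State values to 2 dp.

With design matrix X, XᵀX = [[467, 53]; [53, 7]] and Xᵀv = [1436, 166]ᵀ.
Eliminating c₀: 7·(row 1) − 53·(row 2) gives 460·c₁ = 7·1436 − 53·166 = 1254, so c₁ = 627/230.
Then c₀ = (166 − 53·(627/230))/7 = 707/230.

c₁ = 2.73, c₀ = 3.07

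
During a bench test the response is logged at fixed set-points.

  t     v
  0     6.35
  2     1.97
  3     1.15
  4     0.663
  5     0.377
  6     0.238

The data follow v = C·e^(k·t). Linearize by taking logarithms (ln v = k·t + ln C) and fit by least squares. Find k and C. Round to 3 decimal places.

Let Y = ln v. Fitting Y = k·t + ln C by least squares:
AᵀA = [[90.0000, 20.0000]; [20.0000, 6]], rhs = [-13.3590, -0.1557]ᵀ  (here Σt = 20.0000, Σ(t)² = 90.0000, Σln v = -0.1557, Σt·ln v = -13.3590).
Solving (det = 140.0000): k = -0.55028, ln C = 1.80832, so C = exp(1.80832) = 6.10021.

k = -0.550, C = 6.100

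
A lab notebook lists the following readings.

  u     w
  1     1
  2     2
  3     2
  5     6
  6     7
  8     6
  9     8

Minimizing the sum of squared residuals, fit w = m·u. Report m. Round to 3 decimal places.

Forming MᵀM = [[220]] and Mᵀw = [203]ᵀ gives MᵀM·[m]ᵀ = Mᵀw.
Hence m = 203 / 220 ≈ 0.922727.

m = 0.923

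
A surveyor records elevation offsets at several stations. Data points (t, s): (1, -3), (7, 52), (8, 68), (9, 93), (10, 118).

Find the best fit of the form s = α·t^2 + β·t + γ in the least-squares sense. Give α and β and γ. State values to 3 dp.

The normal equations are: 23059·α + 2585·β + 295·γ = 26230;  2585·α + 295·β + 35·γ = 2922;  295·α + 35·β + 5·γ = 328.
Row-reducing yields α = 919/615, β = -9289/3075, γ = -1454/1025.

α = 1.494, β = -3.021, γ = -1.419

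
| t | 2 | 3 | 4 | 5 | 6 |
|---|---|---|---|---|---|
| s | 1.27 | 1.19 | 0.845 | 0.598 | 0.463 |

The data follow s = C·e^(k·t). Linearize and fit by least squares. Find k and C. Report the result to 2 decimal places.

Linearized form: ln s = k·t + ln C. From the 5 transformed points,
Σt = 20.0000, Σ(t)² = 90.0000, Σln s = -1.0396, Σt·ln s = -6.8648.
Normal system: [[90.0000, 20.0000]; [20.0000, 5]]·[k, ln C]ᵀ = [-6.8648, -1.0396]ᵀ.
Solving (det = 50.0000): k = -0.27062, ln C = 0.87455, so C = exp(0.87455) = 2.39781.

k = -0.27, C = 2.40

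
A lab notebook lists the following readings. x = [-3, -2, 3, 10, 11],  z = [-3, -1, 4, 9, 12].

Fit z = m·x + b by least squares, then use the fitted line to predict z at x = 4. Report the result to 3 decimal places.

ẑ = 4.393

Sums needed: Σx·x = 243, Σx = 19, Σ1 = 5.
For Mᵀz: Σx·z = 245, Σz = 21.
Normal equations: [[243, 19]; [19, 5]]·[m, b]ᵀ = [245, 21]ᵀ.
det = 243·5 − 19² = 854.
m = (245·5 − 19·21)/854 = 59/61; b = (243·21 − 19·245)/854 = 32/61.
At x = 4: ẑ = (59/61)·(4) + (32/61)·(1) = 268/61.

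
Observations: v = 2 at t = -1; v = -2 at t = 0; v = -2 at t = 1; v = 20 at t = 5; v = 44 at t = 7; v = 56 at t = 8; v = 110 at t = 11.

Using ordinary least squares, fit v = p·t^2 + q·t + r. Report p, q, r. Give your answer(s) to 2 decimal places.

With design matrix X, XᵀX = [[21765, 2311, 261]; [2311, 261, 31]; [261, 31, 7]] and Xᵀv = [19550, 2062, 228]ᵀ.
Inverting the 3×3 Gram matrix, [p, q, r]ᵀ = [132441/135058, -87853/135058, -6821/6139]ᵀ.

p = 0.98, q = -0.65, r = -1.11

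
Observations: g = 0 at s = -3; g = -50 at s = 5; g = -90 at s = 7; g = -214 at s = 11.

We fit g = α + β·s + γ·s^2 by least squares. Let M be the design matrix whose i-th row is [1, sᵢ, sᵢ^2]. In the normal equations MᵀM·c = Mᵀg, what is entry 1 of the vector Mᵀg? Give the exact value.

-354

Entry 1 ↔ basis 1, so (Mᵀg)_{1} = Σᵢ gᵢ = (1)·(0) + (1)·(-50) + (1)·(-90) + (1)·(-214) = -354.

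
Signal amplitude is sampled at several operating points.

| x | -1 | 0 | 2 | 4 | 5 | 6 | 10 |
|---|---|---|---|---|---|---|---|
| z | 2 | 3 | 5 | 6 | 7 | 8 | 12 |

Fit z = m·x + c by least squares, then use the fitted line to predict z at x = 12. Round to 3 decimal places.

Sums needed: Σx·x = 182, Σx = 26, Σ1 = 7.
Moment sums: Σx·z = 235, Σz = 43.
MᵀM·[m, c]ᵀ = Mᵀz becomes [[182, 26]; [26, 7]]·[m, c]ᵀ = [235, 43]ᵀ.
Eliminating c: 7·(row 1) − 26·(row 2) gives 598·m = 7·235 − 26·43 = 527, so m = 527/598.
Then c = (43 − 26·(527/598))/7 = 66/23.
At x = 12: ẑ = (527/598)·(12) + (66/23)·(1) = 4020/299.

ẑ = 13.445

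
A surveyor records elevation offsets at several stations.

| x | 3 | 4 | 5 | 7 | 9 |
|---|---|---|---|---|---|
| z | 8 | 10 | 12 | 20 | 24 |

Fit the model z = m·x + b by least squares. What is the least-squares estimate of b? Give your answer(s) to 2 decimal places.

b = -1.03

Compute the Gram sums: Σx·x = 180, Σx = 28, Σ1 = 5.
For Mᵀz: Σx·z = 480, Σz = 74.
Normal equations: [[180, 28]; [28, 5]]·[m, b]ᵀ = [480, 74]ᵀ.
Δ = 180·5 − 28² = 116.
m = (480·5 − 28·74)/116 = 82/29; b = (180·74 − 28·480)/116 = -30/29.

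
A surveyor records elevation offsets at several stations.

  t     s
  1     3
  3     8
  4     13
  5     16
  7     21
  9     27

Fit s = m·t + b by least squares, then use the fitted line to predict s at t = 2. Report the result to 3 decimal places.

ŝ = 6.086

AᵀA·[m, b]ᵀ = Aᵀs reads: 181·m + 29·b = 549;  29·m + 6·b = 88.
Determinant 181·6 − 29² = 245.
m = (549·6 − 29·88)/245 = 106/35; b = (181·88 − 29·549)/245 = 1/35.
At t = 2: ŝ = (106/35)·(2) + (1/35)·(1) = 213/35.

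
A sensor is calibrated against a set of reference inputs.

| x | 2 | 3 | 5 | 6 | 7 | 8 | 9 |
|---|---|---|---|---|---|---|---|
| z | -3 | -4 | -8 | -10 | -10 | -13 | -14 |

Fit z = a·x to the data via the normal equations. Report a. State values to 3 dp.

a = -1.560

Setting ∂/∂a … = 0 gives: 268·a = -418.
Hence a = -418 / 268 ≈ -1.5597.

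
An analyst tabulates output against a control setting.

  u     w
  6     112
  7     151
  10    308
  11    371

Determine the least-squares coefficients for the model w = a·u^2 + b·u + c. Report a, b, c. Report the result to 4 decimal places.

a = 3.0000, b = 0.9412, c = -2.0000

Setting ∂/∂a … = 0 gives: 28338·a + 2890·b + 306·c = 87122;  2890·a + 306·b + 34·c = 8890;  306·a + 34·b + 4·c = 942.
Solving the 3×3 system (Gaussian elimination) gives a = 3, b = 16/17, c = -2.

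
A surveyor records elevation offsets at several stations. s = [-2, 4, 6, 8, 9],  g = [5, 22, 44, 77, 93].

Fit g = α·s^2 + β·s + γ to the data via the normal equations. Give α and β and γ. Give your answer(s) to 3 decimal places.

Normal-equation sums: Σs^2·s^2 = 12225, Σs^2·s = 1513, Σs^2 = 201, Σs·s = 201, Σs = 25, Σ1 = 5.
Moment sums: Σs^2·g = 14417, Σs·g = 1795, Σg = 241.
MᵀM·[α, β, γ]ᵀ = Mᵀg becomes [[12225, 1513, 201]; [1513, 201, 25]; [201, 25, 5]]·[α, β, γ]ᵀ = [14417, 1795, 241]ᵀ.
Inverting the 3×3 Gram matrix, [α, β, γ]ᵀ = [1203/1148, 871/1148, 187/82]ᵀ.

α = 1.048, β = 0.759, γ = 2.280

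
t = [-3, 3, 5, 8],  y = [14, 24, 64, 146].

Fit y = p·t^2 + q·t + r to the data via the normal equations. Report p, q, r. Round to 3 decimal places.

Entries of AᵀA: Σt^2·t^2 = 4883, Σt^2·t = 637, Σt^2 = 107, Σt·t = 107, Σt = 13, Σ1 = 4.
And Σt^2·y = 11286, Σt·y = 1518, Σy = 248.
Normal equations: [[4883, 637, 107]; [637, 107, 13]; [107, 13, 4]]·[p, q, r]ᵀ = [11286, 1518, 248]ᵀ.
Row-reducing yields p = 31757/15726, q = 31061/15726, r = 4094/2621.

p = 2.019, q = 1.975, r = 1.562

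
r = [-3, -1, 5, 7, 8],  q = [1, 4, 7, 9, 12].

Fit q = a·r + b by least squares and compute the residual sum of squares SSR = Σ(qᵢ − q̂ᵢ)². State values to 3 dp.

Compute the Gram sums: Σr·r = 148, Σr = 16, Σ1 = 5.
Right-hand side: Σr·q = 187, Σq = 33.
XᵀX·[a, b]ᵀ = Xᵀq becomes [[148, 16]; [16, 5]]·[a, b]ᵀ = [187, 33]ᵀ.
Eliminating b: 5·(row 1) − 16·(row 2) gives 484·a = 5·187 − 16·33 = 407, so a = 37/44.
Then b = (33 − 16·(37/44))/5 = 43/11.
Residuals: -17/44, 41/44, -49/44, -35/44, 15/11; SSR = 19/4.

SSR = 4.750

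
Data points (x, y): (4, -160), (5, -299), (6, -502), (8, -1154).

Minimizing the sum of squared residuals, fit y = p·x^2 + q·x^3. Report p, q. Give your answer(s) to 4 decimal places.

The normal equations are: 6273·p + 44693·q = -101963;  44693·p + 328521·q = -746895.
Δ = 6273·328521 − 44693² = 63347984.
p = ((-101963)·328521 − 44693·(-746895))/63347984 = -14501061/7918498; q = (6273·(-746895) − 44693·(-101963))/63347984 = -942941/465794.

p = -1.8313, q = -2.0244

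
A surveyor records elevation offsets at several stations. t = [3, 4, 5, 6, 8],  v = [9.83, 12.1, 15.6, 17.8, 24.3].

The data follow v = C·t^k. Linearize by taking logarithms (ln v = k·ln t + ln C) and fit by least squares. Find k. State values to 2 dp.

k = 0.93

Linearized form: ln v = k·ln t + ln C. From the 5 transformed points,
Σln t = 7.9655, Σ(ln t)² = 13.2535, Σln v = 13.5956, Σln t·ln v = 22.1819.
Normal system: [[13.2535, 7.9655]; [7.9655, 5]]·[k, ln C]ᵀ = [22.1819, 13.5956]ᵀ.
Slope k = (n·Σln t·ln v − Σln t·Σln v)/(n·Σ(ln t)² − (Σln t)²) = (5·22.1819 − 7.9655·13.5956)/2.8177 = 0.92747; ln C = (Σln v − k·Σln t)/n = 1.24156.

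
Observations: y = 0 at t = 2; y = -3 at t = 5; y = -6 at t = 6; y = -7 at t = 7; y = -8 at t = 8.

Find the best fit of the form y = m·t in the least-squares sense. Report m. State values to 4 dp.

Setting ∂/∂m … = 0 gives: 178·m = -164.
Hence m = -164 / 178 ≈ -0.921348.

m = -0.9213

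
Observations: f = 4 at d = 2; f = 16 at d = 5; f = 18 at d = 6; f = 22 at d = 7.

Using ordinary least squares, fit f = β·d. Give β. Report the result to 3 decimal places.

Setting ∂/∂β … = 0 gives: 114·β = 350.
Hence β = 350 / 114 ≈ 3.07018.

β = 3.070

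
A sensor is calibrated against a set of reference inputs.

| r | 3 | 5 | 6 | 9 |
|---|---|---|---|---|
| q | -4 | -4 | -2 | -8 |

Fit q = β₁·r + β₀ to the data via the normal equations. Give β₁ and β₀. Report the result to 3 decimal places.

β₁ = -0.667, β₀ = -0.667

With design matrix A, AᵀA = [[151, 23]; [23, 4]] and Aᵀq = [-116, -18]ᵀ.
Δ = 151·4 − 23² = 75.
β₁ = ((-116)·4 − 23·(-18))/75 = -2/3; β₀ = (151·(-18) − 23·(-116))/75 = -2/3.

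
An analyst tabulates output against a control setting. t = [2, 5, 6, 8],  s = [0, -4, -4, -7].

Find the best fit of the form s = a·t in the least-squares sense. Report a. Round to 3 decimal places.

Compute the Gram sums: Σt·t = 129.
Right-hand side: Σt·s = -100.
Normal equations: [[129]]·[a]ᵀ = [-100]ᵀ.
a = (-100)/129 = -0.775194.

a = -0.775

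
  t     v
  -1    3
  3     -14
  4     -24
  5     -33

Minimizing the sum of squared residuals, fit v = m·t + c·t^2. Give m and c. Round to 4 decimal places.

Setting ∂/∂m … = 0 gives: 51·m + 215·c = -306;  215·m + 963·c = -1332.
(Σt·t = 51, Σt·t^2 = 215, Σt^2·t^2 = 963, Σt·v = -306, Σt^2·v = -1332.)
Δ = 51·963 − 215² = 2888.
m = ((-306)·963 − 215·(-1332))/2888 = -4149/1444; c = (51·(-1332) − 215·(-306))/2888 = -1071/1444.

m = -2.8733, c = -0.7417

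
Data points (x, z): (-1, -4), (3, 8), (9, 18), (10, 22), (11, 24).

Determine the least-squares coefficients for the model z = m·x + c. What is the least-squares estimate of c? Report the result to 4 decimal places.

c = -0.6567

The normal system AᵀA·[m, c]ᵀ = Aᵀz is [[312, 32]; [32, 5]]·[m, c]ᵀ = [674, 68]ᵀ.
Determinant 312·5 − 32² = 536.
m = (674·5 − 32·68)/536 = 597/268; c = (312·68 − 32·674)/536 = -44/67.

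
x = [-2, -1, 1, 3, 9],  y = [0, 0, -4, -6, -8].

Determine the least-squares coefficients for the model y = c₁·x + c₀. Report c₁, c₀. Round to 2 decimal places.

AᵀA·[c₁, c₀]ᵀ = Aᵀy reads: 96·c₁ + 10·c₀ = -94;  10·c₁ + 5·c₀ = -18.
(Σx·x = 96, Σx = 10, Σ1 = 5, Σx·y = -94, Σy = -18.)
det = 96·5 − 10² = 380.
c₁ = ((-94)·5 − 10·(-18))/380 = -29/38; c₀ = (96·(-18) − 10·(-94))/380 = -197/95.

c₁ = -0.76, c₀ = -2.07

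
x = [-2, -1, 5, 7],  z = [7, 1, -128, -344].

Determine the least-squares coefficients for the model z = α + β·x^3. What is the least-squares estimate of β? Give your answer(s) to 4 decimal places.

β = -1.0017

Sums needed: Σ1 = 4, Σx^3 = 459, Σx^3·x^3 = 133339.
And Σz = -464, Σx^3·z = -134049.
AᵀA·[α, β]ᵀ = Aᵀz becomes [[4, 459]; [459, 133339]]·[α, β]ᵀ = [-464, -134049]ᵀ.
Eliminating β: 133339·(row 1) − 459·(row 2) gives 322675·α = 133339·(-464) − 459·(-134049) = -340805, so α = -68161/64535.
Then β = ((-134049) − 459·(-68161/64535))/133339 = -64644/64535.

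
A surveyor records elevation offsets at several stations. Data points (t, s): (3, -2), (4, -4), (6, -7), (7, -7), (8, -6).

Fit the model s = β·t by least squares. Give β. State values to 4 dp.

β = -0.9253

The normal equations are: 174·β = -161.
β = (-161)/174 = -0.925287.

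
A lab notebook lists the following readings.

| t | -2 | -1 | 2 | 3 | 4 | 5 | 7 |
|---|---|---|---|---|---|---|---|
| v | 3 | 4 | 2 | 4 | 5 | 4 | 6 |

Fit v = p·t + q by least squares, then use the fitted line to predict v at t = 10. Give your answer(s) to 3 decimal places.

v̂ = 5.926

Setting ∂/∂p … = 0 gives: 108·p + 18·q = 88;  18·p + 7·q = 28.
Δ = 108·7 − 18² = 432.
p = (88·7 − 18·28)/432 = 7/27; q = (108·28 − 18·88)/432 = 10/3.
At t = 10: v̂ = (7/27)·(10) + (10/3)·(1) = 160/27.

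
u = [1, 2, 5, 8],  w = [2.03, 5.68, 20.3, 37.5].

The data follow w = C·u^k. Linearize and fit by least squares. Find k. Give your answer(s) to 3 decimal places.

With ln wᵢ as the transformed response and ln uᵢ as the regressor:
Over the data: Σln u = 4.3820, Σ(ln u)² = 7.3948, Σln w = 9.0799, Σln u·ln w = 13.5860.
Normal system: [[7.3948, 4.3820]; [4.3820, 4]]·[k, ln C]ᵀ = [13.5860, 9.0799]ᵀ.
Slope k = (n·Σln u·ln w − Σln u·Σln w)/(n·Σ(ln u)² − (Σln u)²) = (4·13.5860 − 4.3820·9.0799)/10.3771 = 1.40264; ln C = (Σln w − k·Σln u)/n = 0.73339.

k = 1.403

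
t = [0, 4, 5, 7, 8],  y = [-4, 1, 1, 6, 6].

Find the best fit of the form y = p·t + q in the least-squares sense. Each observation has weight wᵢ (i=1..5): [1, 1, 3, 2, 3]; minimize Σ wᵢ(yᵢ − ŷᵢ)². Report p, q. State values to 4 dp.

From the data, Σwᵢ·t·t = 381, Σwᵢ·t = 57, Σwᵢ·1 = 10.
For AᵀWy: Σwᵢ·t·y = 247, Σwᵢ·y = 30.
Eliminating q: 10·(row 1) − 57·(row 2) gives 561·p = 10·247 − 57·30 = 760, so p = 760/561.
Then q = (30 − 57·(760/561))/10 = -883/187.

p = 1.3547, q = -4.7219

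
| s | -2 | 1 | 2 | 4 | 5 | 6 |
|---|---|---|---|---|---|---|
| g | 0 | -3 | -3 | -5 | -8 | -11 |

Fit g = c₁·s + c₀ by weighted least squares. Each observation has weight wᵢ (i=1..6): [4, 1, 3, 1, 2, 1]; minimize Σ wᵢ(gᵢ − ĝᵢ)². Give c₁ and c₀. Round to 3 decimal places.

c₁ = -1.163, c₀ = -1.826

Compute the Gram sums: Σwᵢ·s·s = 131, Σwᵢ·s = 19, Σwᵢ·1 = 12.
For AᵀWg: Σwᵢ·s·g = -187, Σwᵢ·g = -44.
Eliminating c₀: 12·(row 1) − 19·(row 2) gives 1211·c₁ = 12·(-187) − 19·(-44) = -1408, so c₁ = -1408/1211.
Then c₀ = ((-44) − 19·(-1408/1211))/12 = -2211/1211.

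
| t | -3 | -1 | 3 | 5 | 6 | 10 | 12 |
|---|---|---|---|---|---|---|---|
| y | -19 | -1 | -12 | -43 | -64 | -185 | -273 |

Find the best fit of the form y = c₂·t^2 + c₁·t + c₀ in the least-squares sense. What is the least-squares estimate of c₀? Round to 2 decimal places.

c₀ = 2.11

Compute the Gram sums: Σt^2·t^2 = 32820, Σt^2·t = 3068, Σt^2 = 324, Σt·t = 324, Σt = 32, Σ1 = 7.
Moment sums: Σt^2·y = -61471, Σt·y = -5703, Σy = -597.
Row-reducing yields c₂ = -1132675/568192, c₁ = 605869/568192, c₀ = 299581/142048.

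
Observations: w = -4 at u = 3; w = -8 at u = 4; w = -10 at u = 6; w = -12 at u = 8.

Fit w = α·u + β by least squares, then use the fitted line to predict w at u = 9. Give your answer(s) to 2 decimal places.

ŵ = -13.97

Compute the Gram sums: Σu·u = 125, Σu = 21, Σ1 = 4.
For Xᵀw: Σu·w = -200, Σw = -34.
Normal equations: [[125, 21]; [21, 4]]·[α, β]ᵀ = [-200, -34]ᵀ.
det = 125·4 − 21² = 59.
α = ((-200)·4 − 21·(-34))/59 = -86/59; β = (125·(-34) − 21·(-200))/59 = -50/59.
At u = 9: ŵ = (-86/59)·(9) + (-50/59)·(1) = -824/59.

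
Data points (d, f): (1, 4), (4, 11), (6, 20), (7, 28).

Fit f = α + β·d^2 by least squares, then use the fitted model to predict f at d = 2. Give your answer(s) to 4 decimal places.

f̂ = 5.1748

MᵀM·[α, β]ᵀ = Mᵀf reads: 4·α + 102·β = 63;  102·α + 3954·β = 2272.
det = 4·3954 − 102² = 5412.
α = (63·3954 − 102·2272)/5412 = 263/82; β = (4·2272 − 102·63)/5412 = 121/246.
At d = 2: f̂ = (263/82)·(1) + (121/246)·(4) = 1273/246.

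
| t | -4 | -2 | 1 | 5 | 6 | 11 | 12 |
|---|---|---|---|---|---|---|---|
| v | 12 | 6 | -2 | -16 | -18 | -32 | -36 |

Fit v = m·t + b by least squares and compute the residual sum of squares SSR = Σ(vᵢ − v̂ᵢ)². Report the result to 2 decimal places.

SSR = 2.82

Entries of MᵀM: Σt·t = 347, Σt = 29, Σ1 = 7.
Moment sums: Σt·v = -1034, Σv = -86.
MᵀM·[m, b]ᵀ = Mᵀv becomes [[347, 29]; [29, 7]]·[m, b]ᵀ = [-1034, -86]ᵀ.
Δ = 347·7 − 29² = 1588.
m = ((-1034)·7 − 29·(-86))/1588 = -1186/397; b = (347·(-86) − 29·(-1034))/1588 = 36/397.
Residuals: -16/397, -26/397, 356/397, -458/397, -66/397, 306/397, -96/397; SSR = 1120/397.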